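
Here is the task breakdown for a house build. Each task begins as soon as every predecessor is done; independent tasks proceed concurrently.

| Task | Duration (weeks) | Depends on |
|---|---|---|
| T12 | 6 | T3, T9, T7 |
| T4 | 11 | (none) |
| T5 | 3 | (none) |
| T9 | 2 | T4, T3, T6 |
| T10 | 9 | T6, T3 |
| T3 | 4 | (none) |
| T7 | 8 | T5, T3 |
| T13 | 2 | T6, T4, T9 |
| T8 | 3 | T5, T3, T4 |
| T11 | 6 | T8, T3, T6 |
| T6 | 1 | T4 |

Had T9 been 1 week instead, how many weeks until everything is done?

Critical path before the change: T4→T6→T10 = 11+1+9 = 21 giving 21 weeks.
T9 is off the critical path — its longest chain is 20 weeks, giving 1 of slack.
No other chain overtakes it, so the finish is 21 weeks.

21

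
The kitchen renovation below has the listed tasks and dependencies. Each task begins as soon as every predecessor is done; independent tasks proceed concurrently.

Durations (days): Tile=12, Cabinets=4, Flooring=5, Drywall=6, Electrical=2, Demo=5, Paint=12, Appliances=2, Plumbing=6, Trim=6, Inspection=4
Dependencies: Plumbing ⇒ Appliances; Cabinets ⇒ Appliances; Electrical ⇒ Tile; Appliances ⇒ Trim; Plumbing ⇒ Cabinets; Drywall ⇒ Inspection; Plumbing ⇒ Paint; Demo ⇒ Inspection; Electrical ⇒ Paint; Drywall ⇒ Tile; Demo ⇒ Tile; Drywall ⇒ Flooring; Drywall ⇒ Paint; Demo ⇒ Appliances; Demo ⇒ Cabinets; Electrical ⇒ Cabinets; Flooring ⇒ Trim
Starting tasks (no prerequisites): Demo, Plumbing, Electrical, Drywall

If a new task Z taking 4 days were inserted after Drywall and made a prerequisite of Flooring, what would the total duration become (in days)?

21

Originally the kitchen renovation takes 18 days.
With Z inserted, Flooring now waits for max(Drywall, Z).
New critical path: Drywall→Z→Flooring→Trim = 6+4+5+6 = 21 ⇒ 21 days.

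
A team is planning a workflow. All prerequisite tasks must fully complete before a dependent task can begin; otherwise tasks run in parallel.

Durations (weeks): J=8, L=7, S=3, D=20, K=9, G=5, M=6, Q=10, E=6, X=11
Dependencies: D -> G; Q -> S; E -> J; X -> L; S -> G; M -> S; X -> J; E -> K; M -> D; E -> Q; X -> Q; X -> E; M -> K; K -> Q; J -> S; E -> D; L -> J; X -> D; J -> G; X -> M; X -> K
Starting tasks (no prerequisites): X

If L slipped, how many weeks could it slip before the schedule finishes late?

Critical path: X→E→K→Q→S→G = 11+6+9+10+3+5 = 44, so the finish is 44 weeks.
The longest chain containing L totals 34 weeks.
Float = 44 − 34 = 10.

10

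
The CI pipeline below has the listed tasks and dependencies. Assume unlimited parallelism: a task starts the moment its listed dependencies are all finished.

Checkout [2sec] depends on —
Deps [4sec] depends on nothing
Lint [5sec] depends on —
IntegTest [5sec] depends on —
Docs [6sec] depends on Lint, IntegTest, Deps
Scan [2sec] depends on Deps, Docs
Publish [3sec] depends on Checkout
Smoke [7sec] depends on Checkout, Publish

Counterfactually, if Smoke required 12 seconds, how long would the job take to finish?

The binding path is Lint→Docs→Scan = 5+6+2 = 13; finish at 13 seconds.
Smoke is off the critical path — its longest chain is 12 seconds, giving 1 of slack.
Now Checkout→Publish→Smoke = 2+3+12 = 17 is longest, so the finish becomes 17 seconds.

17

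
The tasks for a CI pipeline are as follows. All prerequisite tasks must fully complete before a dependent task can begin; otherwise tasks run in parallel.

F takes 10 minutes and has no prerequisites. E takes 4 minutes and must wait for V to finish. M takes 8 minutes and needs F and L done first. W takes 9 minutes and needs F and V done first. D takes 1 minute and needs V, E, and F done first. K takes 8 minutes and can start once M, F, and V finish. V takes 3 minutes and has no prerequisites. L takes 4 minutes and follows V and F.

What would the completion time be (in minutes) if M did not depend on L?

With the dependency in place, F→L→M→K = 10+4+8+8 = 30 sets the finish at 30 minutes.
Without L→M, M's earliest start moves from 14 to 10.
After: F→M→K = 10+8+8 = 26 → 26 minutes.

26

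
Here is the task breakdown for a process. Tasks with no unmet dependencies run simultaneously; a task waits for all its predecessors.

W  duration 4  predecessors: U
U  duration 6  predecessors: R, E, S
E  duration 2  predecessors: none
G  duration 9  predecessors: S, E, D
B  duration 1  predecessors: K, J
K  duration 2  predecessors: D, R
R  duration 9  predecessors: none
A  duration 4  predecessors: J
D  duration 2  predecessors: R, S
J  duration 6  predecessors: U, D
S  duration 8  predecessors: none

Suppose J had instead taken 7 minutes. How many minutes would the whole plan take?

The binding path is R→U→J→A = 9+6+6+4 = 25; finish at 25 minutes.
J is on the critical path; changing it to 7 makes that path 26 minutes.
No other chain overtakes it, so the finish is 26 minutes.

26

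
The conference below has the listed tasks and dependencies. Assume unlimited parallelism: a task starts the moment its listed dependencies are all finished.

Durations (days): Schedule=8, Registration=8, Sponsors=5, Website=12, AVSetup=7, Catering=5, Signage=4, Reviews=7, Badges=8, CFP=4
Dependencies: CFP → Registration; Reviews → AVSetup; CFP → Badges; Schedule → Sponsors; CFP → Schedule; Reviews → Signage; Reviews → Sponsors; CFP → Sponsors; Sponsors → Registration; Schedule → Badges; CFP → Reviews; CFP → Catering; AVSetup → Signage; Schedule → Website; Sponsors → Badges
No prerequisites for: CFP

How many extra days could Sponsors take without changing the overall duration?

CFP→Schedule→Sponsors→Registration = 4+8+5+8 = 25 sets the makespan at 25 days.
The longest chain containing Sponsors totals 25 days.
Slack of Sponsors = 12 − 12 = 0 days.

0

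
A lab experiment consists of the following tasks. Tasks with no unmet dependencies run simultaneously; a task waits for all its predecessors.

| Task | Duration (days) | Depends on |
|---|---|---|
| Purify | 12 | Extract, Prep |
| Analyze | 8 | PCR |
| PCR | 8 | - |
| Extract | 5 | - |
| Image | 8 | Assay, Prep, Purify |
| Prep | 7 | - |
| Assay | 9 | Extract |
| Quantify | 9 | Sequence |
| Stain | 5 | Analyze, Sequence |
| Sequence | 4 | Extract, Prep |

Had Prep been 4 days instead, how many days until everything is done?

25

Critical path before the change: Prep→Purify→Image = 7+12+8 = 27 giving 27 days.
Prep lies on that path, so at 4 days the path becomes 24 days.
The binding chain switches to Extract→Purify→Image = 5+12+8 = 25; finish 25 days.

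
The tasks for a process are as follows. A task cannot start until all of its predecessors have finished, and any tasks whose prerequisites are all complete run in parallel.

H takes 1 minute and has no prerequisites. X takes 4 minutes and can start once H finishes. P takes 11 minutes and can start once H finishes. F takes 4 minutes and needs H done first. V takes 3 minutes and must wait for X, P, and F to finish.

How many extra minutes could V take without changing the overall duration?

The longest chain is H→P→V = 1+11+3 = 15; overall finish 15 minutes.
The longest chain containing V totals 15 minutes.
Slack of V = 12 − 12 = 0 minutes.

0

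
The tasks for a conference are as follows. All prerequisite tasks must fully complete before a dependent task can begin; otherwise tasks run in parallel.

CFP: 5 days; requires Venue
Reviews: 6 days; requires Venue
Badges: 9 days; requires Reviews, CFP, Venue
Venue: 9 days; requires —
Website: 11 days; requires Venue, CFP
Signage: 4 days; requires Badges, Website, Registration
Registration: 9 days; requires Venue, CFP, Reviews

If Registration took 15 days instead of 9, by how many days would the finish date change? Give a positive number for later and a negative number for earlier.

Actual critical path: Venue→CFP→Website→Signage = 9+5+11+4 = 29 ⇒ 29 days.
The longest path through Registration is only 28 days, so Registration has float 1.
The binding chain switches to Venue→Reviews→Registration→Signage = 9+6+15+4 = 34; finish 34 days.
Change in finish: 34 − 29 = +5 days.

5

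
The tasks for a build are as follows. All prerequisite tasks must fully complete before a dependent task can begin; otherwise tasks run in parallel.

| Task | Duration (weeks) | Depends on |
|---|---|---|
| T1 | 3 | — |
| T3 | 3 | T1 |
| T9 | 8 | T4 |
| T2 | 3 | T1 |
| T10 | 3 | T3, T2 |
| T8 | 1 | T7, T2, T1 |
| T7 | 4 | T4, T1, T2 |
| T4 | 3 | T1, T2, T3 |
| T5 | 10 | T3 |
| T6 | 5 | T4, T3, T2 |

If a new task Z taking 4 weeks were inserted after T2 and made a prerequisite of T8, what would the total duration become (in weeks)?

17

Originally the project takes 17 weeks.
With Z inserted, T8 now waits for max(T7, T2, T1, Z).
New critical path: T1→T2→T4→T9 = 3+3+3+8 = 17 ⇒ 17 weeks.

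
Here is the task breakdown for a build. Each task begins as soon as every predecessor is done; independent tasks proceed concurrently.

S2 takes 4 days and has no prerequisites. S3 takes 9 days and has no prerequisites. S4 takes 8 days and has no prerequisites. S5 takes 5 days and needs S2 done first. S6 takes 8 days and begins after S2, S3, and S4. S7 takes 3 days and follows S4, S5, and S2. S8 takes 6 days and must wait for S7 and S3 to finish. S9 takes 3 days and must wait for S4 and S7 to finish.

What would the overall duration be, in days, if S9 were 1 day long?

Critical path before the change: S2→S5→S7→S8 = 4+5+3+6 = 18 giving 18 days.
The longest path through S9 is only 15 days, so S9 has float 3.
The critical path is still S2→S5→S7→S8; finish is now 18 days.

18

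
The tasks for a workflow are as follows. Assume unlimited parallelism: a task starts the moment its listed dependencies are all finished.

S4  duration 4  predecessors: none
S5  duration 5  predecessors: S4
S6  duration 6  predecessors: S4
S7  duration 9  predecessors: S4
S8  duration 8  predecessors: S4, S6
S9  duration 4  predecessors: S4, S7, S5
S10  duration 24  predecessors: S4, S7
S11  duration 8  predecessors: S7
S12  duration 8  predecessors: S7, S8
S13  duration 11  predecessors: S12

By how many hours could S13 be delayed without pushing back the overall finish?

0

Critical path: S4→S6→S8→S12→S13 = 4+6+8+8+11 = 37, so the finish is 37 hours.
Longest path through S13: 37 hours (earliest finish 37, latest finish 37).
So S13 can slip 37 − 37 = 0 hours.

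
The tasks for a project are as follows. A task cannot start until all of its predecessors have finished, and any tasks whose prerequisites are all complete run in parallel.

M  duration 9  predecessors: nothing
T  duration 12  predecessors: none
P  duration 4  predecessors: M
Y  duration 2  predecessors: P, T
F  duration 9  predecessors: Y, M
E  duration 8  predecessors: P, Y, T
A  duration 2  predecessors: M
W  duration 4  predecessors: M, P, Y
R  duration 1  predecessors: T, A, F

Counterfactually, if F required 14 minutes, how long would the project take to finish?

30

The binding path is M→P→Y→F→R = 9+4+2+9+1 = 25; finish at 25 minutes.
F lies on that path, so at 14 minutes the path becomes 30 minutes.
That remains the longest chain; total 30 minutes.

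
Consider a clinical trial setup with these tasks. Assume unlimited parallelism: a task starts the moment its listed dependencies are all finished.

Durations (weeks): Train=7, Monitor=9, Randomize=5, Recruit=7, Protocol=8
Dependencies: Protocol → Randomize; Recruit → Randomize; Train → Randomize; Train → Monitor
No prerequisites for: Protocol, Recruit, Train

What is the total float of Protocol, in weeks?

3

The longest chain is Train→Monitor = 7+9 = 16; overall finish 16 weeks.
Longest path through Protocol: 13 weeks (earliest finish 8, latest finish 11).
Slack of Protocol = 3 − 0 = 3 weeks.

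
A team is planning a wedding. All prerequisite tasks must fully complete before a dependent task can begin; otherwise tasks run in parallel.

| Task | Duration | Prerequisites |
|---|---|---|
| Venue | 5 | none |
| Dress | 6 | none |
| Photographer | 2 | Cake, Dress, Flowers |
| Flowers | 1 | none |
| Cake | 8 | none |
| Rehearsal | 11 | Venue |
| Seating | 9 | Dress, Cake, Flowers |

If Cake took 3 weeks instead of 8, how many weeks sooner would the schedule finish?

1

Actual critical path: Cake→Seating = 8+9 = 17 ⇒ 17 weeks.
Since Cake is critical, the -5 change carries straight to that chain (now 12 weeks).
New critical path: Venue→Rehearsal = 5+11 = 16 ⇒ 16 weeks.
Change in finish: 16 − 17 = -1 weeks.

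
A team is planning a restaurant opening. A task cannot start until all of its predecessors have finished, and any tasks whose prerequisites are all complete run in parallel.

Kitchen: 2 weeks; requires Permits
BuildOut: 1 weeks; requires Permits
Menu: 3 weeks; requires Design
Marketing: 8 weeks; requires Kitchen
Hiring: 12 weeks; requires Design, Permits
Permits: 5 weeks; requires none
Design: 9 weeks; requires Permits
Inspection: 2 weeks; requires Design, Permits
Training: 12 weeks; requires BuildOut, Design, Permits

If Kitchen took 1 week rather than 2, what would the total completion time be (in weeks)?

The binding path is Permits→Design→Hiring = 5+9+12 = 26; finish at 26 weeks.
Kitchen is off the critical path — its longest chain is 15 weeks, giving 11 of slack.
No other chain overtakes it, so the finish is 26 weeks.

26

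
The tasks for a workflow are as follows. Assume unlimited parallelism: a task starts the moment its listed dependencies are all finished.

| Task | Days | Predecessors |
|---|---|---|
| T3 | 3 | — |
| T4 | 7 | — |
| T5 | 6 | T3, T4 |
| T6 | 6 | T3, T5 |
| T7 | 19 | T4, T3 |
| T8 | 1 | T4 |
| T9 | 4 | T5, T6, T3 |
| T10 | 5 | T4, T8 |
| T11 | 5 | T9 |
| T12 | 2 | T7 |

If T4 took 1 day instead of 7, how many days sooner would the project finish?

As given, the longest chain is T4→T5→T6→T9→T11 = 7+6+6+4+5 = 28, so the finish is 28 days.
T4 is on the critical path; changing it to 1 makes that path 22 days.
The binding chain switches to T3→T5→T6→T9→T11 = 3+6+6+4+5 = 24; finish 24 days.
Change in finish: 24 − 28 = -4 days.

4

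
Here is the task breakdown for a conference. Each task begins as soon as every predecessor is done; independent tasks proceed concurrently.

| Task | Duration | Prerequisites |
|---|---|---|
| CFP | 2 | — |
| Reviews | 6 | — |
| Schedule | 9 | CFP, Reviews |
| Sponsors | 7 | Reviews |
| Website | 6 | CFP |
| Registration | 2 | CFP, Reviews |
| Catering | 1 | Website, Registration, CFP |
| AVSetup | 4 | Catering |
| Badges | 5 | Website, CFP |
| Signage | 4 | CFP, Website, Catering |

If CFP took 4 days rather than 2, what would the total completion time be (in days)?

The binding path is Reviews→Schedule = 6+9 = 15; finish at 15 days.
CFP is off the critical path — its longest chain is 13 days, giving 2 of slack.
The binding chain switches to CFP→Website→Catering→AVSetup = 4+6+1+4 = 15; finish 15 days.

15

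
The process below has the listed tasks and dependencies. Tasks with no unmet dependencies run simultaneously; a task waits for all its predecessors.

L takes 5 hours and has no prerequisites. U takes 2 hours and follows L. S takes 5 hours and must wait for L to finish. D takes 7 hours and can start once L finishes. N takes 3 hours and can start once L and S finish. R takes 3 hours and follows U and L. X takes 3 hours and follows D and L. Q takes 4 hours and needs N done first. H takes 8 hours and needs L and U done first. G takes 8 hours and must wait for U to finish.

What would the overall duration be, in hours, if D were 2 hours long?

Critical path before the change: L→S→N→Q = 5+5+3+4 = 17 giving 17 hours.
D is off the critical path — its longest chain is 15 hours, giving 2 of slack.
The critical path is still L→S→N→Q; finish is now 17 hours.

17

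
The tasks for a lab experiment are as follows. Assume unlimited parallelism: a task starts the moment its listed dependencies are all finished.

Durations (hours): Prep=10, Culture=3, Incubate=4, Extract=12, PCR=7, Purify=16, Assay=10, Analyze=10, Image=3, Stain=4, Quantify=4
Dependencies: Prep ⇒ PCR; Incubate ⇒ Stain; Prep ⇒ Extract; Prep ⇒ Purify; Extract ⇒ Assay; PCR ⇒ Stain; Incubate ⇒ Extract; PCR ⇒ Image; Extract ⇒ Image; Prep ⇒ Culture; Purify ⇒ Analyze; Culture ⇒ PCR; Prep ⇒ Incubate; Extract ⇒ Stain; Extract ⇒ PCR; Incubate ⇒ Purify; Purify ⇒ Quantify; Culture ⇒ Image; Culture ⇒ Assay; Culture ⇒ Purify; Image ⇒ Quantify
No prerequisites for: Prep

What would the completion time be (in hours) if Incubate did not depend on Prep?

With the dependency in place, Prep→Incubate→Extract→PCR→Image→Quantify = 10+4+12+7+3+4 = 40 sets the finish at 40 hours.
Without Prep→Incubate, Incubate's earliest start moves from 10 to 0.
New critical path: Prep→Culture→Purify→Analyze = 10+3+16+10 = 39 ⇒ 39 hours.

39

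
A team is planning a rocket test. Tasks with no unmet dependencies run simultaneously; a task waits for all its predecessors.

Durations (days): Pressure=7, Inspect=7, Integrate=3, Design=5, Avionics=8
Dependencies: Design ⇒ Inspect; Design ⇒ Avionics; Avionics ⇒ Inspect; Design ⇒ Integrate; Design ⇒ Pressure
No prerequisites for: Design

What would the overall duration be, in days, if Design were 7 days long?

22

The binding path is Design→Avionics→Inspect = 5+8+7 = 20; finish at 20 days.
Since Design is critical, the +2 change carries straight to that chain (now 22 days).
The critical path is still Design→Avionics→Inspect; finish is now 22 days.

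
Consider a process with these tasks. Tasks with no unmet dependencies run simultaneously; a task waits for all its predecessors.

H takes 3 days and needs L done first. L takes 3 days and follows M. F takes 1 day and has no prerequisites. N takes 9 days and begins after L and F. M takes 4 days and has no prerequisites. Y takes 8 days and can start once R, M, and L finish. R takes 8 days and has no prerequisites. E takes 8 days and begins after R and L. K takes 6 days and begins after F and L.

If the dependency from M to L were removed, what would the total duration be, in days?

16

Before: longest chain R→Y = 8+8 = 16, finish 16.
Without M→L, L's earliest start moves from 4 to 0.
New critical path: R→Y = 8+8 = 16 ⇒ 16 days.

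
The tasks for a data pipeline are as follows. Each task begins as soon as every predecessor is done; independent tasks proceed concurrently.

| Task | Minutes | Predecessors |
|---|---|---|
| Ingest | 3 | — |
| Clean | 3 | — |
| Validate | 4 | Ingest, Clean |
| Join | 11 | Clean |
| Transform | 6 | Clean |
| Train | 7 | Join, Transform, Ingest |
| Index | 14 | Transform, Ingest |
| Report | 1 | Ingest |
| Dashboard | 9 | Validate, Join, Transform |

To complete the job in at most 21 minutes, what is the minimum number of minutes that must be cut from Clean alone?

2

Current finish: 23 minutes; target: 21.
Clean is on every critical path, so each minute cut from Clean cuts the finish by one (this holds down to a finish of 21).
Need 23 − 21 = 2 minutes off Clean → Clean becomes 1 minute, finish becomes 21.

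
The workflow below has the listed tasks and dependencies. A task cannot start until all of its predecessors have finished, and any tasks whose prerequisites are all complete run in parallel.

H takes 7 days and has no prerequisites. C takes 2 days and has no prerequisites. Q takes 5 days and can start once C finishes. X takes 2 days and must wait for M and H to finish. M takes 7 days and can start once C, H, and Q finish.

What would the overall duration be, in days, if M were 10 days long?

19

Baseline: H→M→X = 7+7+2 = 16 → 16 days.
M lies on that path, so at 10 days the path becomes 19 days.
The critical path is still H→M→X; finish is now 19 days.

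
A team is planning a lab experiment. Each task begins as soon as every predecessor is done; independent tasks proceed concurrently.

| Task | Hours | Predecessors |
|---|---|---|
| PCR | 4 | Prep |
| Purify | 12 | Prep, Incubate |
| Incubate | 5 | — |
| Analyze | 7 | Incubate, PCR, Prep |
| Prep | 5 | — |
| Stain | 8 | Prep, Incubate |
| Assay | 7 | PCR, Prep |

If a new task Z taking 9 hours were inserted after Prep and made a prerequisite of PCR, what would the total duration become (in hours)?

Originally the schedule takes 17 hours.
With Z inserted, PCR now waits for max(Prep, Z).
New critical path: Prep→Z→PCR→Assay = 5+9+4+7 = 25 ⇒ 25 hours.

25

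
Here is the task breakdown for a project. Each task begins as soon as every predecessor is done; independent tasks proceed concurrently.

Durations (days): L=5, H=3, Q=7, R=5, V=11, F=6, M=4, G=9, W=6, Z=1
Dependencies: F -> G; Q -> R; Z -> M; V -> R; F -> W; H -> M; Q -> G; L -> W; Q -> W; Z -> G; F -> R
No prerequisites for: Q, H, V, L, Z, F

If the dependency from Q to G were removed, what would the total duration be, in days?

Original critical path: Q→G = 7+9 = 16 ⇒ 16 days.
Without Q→G, G's earliest start moves from 7 to 6.
The longest chain is now V→R = 11+5 = 16, so the project takes 16 days.

16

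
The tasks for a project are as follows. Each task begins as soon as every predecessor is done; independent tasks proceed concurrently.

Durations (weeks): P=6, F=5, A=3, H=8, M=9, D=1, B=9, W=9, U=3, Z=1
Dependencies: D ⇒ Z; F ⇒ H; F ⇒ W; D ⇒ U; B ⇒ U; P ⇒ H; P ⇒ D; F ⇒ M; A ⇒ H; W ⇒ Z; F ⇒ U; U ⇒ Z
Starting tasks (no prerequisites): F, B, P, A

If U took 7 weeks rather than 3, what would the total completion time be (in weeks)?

Actual critical path: F→W→Z = 5+9+1 = 15 ⇒ 15 weeks.
U has 2 weeks of float (longest path through it is 13).
Now B→U→Z = 9+7+1 = 17 is longest, so the finish becomes 17 weeks.

17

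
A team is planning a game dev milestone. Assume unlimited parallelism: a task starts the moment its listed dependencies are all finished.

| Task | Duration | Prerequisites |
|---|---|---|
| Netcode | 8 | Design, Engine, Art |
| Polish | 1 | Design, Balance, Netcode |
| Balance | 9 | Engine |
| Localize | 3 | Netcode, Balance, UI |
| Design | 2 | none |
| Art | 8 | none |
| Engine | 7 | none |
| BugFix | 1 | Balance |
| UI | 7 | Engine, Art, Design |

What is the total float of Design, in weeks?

6

The longest chain is Engine→Balance→Localize = 7+9+3 = 19; overall finish 19 weeks.
Design finishes as early as 2 and must finish by 8.
Slack of Design = 6 − 0 = 6 weeks.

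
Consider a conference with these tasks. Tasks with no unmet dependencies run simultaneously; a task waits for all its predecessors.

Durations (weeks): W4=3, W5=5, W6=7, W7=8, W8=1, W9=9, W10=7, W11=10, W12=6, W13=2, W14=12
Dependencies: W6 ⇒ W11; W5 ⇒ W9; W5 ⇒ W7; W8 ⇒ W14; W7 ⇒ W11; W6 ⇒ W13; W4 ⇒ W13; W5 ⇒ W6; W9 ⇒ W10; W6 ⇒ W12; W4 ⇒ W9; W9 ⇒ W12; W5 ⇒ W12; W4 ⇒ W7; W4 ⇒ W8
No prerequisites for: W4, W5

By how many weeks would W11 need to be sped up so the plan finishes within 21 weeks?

Current finish: 23 weeks; target: 21.
W11 is on every critical path, so each week cut from W11 cuts the finish by one (this holds down to a finish of 21).
Need 23 − 21 = 2 weeks off W11 → W11 becomes 8 weeks, finish becomes 21.

2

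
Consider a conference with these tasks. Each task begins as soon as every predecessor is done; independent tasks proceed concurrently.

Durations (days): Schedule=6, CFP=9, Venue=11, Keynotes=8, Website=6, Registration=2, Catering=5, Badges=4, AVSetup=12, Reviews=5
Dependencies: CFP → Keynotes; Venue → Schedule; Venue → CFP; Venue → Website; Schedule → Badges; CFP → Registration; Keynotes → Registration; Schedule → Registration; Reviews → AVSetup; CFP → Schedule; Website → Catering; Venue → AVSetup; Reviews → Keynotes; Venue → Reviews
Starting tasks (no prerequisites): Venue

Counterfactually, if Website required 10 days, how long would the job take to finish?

30

Actual critical path: Venue→CFP→Schedule→Badges = 11+9+6+4 = 30 ⇒ 30 days.
The longest path through Website is only 22 days, so Website has float 8.
That remains the longest chain; total 30 days.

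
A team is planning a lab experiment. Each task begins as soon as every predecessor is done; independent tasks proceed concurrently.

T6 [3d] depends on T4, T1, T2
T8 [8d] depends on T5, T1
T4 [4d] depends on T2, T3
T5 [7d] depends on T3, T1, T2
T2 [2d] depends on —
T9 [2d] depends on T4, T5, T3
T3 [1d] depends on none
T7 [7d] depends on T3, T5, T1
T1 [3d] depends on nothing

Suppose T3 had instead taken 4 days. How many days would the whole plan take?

19

Baseline: T1→T5→T8 = 3+7+8 = 18 → 18 days.
The longest path through T3 is only 16 days, so T3 has float 2.
New critical path: T3→T5→T8 = 4+7+8 = 19 ⇒ 19 days.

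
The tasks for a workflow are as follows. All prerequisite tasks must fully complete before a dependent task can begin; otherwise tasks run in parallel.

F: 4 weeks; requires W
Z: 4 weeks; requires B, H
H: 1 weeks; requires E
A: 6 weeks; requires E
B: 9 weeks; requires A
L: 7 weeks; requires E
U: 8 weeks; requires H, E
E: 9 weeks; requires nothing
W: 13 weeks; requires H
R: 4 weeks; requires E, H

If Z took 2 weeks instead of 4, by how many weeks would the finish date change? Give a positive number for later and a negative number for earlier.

-1

Critical path before the change: E→A→B→Z = 9+6+9+4 = 28 giving 28 weeks.
Z lies on that path, so at 2 weeks the path becomes 26 weeks.
Now E→H→W→F = 9+1+13+4 = 27 is longest, so the finish becomes 27 weeks.
Change in finish: 27 − 28 = -1 weeks.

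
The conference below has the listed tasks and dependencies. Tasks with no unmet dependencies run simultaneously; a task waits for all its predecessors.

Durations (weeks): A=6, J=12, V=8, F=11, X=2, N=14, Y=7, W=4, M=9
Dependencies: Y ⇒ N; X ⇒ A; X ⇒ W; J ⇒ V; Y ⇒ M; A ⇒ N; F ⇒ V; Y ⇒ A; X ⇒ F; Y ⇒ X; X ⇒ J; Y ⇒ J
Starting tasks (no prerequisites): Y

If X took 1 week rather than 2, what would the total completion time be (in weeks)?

Baseline: Y→X→J→V = 7+2+12+8 = 29 → 29 weeks.
Since X is critical, the -1 change carries straight to that chain (now 28 weeks).
The critical path is still Y→X→J→V; finish is now 28 weeks.

28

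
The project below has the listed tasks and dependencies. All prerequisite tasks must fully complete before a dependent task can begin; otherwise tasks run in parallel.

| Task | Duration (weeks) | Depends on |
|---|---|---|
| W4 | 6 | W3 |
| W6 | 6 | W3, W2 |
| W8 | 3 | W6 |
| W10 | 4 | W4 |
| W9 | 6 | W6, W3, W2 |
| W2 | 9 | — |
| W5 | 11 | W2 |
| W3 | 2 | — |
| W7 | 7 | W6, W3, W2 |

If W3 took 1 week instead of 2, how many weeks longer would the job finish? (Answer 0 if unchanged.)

Critical path before the change: W2→W6→W7 = 9+6+7 = 22 giving 22 weeks.
W3 has 7 weeks of float (longest path through it is 15).
The critical path is still W2→W6→W7; finish is now 22 weeks.
Change in finish: 22 − 22 = +0 weeks.

0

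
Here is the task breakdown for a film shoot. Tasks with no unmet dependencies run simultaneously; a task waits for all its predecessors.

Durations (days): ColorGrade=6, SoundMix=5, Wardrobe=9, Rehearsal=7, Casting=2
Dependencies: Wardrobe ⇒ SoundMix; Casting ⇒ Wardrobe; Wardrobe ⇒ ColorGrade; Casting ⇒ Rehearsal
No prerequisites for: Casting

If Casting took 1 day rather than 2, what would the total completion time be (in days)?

16

Actual critical path: Casting→Wardrobe→ColorGrade = 2+9+6 = 17 ⇒ 17 days.
Casting is on the critical path; changing it to 1 makes that path 16 days.
No other chain overtakes it, so the finish is 16 days.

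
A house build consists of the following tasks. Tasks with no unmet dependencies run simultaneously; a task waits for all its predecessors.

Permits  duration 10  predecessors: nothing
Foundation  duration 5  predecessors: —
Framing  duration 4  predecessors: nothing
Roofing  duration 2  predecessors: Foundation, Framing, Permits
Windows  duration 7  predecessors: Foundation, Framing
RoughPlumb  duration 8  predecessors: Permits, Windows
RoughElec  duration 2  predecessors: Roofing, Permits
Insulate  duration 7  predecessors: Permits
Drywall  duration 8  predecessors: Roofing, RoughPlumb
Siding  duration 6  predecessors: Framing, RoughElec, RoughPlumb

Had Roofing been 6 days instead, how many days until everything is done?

28

Actual critical path: Foundation→Windows→RoughPlumb→Drywall = 5+7+8+8 = 28 ⇒ 28 days.
Roofing has 8 days of float (longest path through it is 20).
The critical path is still Foundation→Windows→RoughPlumb→Drywall; finish is now 28 days.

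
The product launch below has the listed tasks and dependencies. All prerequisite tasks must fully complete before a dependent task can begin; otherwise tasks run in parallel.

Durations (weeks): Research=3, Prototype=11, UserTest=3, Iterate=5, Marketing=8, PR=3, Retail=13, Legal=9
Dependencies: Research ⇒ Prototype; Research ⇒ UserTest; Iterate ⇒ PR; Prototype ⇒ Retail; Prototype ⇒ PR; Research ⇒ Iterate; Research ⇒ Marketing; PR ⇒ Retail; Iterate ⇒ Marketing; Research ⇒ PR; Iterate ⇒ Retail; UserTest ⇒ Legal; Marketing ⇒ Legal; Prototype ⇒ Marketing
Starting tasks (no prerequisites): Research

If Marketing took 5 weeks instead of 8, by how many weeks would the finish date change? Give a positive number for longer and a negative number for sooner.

As given, the longest chain is Research→Prototype→Marketing→Legal = 3+11+8+9 = 31, so the finish is 31 weeks.
Marketing lies on that path, so at 5 weeks the path becomes 28 weeks.
The binding chain switches to Research→Prototype→PR→Retail = 3+11+3+13 = 30; finish 30 weeks.
Change in finish: 30 − 31 = -1 weeks.

-1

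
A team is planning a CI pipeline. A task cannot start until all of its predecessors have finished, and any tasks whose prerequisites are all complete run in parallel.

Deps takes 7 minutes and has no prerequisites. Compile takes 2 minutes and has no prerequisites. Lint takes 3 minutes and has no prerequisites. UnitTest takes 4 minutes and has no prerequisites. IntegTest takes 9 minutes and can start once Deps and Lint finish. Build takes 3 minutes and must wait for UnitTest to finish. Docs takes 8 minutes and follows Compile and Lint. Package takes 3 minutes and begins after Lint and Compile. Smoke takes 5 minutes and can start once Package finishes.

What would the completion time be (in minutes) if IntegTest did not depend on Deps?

12

With the dependency in place, Deps→IntegTest = 7+9 = 16 sets the finish at 16 minutes.
Without Deps→IntegTest, IntegTest's earliest start moves from 7 to 3.
After: Lint→IntegTest = 3+9 = 12 → 12 minutes.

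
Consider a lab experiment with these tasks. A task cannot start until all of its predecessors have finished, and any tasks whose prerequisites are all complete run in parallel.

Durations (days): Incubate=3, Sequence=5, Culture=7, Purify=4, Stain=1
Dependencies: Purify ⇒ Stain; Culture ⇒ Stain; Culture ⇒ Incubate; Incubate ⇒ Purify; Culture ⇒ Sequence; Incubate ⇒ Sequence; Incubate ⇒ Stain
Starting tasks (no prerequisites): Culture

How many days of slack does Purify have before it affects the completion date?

0

Culture→Incubate→Sequence = 7+3+5 = 15 sets the makespan at 15 days.
Longest path through Purify: 15 days (earliest finish 14, latest finish 14).
Float = 15 − 15 = 0.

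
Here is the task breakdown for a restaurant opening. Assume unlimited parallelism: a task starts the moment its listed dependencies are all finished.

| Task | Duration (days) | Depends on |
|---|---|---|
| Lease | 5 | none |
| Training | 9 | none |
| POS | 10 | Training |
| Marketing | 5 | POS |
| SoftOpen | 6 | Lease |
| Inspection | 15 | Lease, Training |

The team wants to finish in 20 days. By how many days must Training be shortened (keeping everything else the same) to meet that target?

4

Current finish: 24 days; target: 20.
Training is on every critical path, so each day cut from Training cuts the finish by one (this holds down to a finish of 20).
Need 24 − 20 = 4 days off Training → Training becomes 5 days, finish becomes 20.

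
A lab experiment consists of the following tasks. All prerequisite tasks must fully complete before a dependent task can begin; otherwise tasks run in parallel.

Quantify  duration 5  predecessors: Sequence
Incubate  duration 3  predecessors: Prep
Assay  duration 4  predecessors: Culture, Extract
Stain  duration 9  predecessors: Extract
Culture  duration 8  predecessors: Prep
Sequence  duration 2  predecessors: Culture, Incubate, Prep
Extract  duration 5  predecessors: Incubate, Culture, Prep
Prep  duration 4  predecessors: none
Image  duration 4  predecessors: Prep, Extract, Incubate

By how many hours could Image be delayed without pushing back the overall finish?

Critical path: Prep→Culture→Extract→Stain = 4+8+5+9 = 26, so the finish is 26 hours.
Longest path through Image: 21 hours (earliest finish 21, latest finish 26).
Float = 26 − 21 = 5.

5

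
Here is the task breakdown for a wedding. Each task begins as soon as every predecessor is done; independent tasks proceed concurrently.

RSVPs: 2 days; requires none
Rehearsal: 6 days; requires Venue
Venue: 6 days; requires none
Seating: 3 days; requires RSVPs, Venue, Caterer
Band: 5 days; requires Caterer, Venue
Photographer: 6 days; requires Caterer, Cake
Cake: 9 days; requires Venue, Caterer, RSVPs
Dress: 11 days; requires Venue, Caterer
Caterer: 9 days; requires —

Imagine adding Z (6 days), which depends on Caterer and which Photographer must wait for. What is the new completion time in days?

24

Originally the schedule takes 24 days.
With Z inserted, Photographer now waits for max(Caterer, Cake, Z).
New critical path: Caterer→Cake→Photographer = 9+9+6 = 24 ⇒ 24 days.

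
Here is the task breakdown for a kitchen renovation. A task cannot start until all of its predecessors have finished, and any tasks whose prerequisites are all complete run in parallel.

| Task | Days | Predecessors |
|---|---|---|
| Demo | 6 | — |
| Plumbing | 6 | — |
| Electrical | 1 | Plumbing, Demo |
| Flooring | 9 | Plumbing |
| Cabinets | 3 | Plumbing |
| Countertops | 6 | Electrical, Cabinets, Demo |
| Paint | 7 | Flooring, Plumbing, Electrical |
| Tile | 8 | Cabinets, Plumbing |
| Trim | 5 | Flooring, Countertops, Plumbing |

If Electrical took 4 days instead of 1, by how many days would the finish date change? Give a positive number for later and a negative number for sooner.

Critical path before the change: Plumbing→Flooring→Paint = 6+9+7 = 22 giving 22 days.
The longest path through Electrical is only 18 days, so Electrical has float 4.
No other chain overtakes it, so the finish is 22 days.
Change in finish: 22 − 22 = +0 days.

0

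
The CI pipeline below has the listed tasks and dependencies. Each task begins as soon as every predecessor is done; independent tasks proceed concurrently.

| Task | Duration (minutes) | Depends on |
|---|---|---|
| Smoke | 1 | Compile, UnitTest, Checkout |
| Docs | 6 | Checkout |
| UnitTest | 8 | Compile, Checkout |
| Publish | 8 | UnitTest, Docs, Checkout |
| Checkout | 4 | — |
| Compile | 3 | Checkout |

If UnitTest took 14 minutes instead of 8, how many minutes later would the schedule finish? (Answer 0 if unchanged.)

Baseline: Checkout→Compile→UnitTest→Publish = 4+3+8+8 = 23 → 23 minutes.
Since UnitTest is critical, the +6 change carries straight to that chain (now 29 minutes).
The critical path is still Checkout→Compile→UnitTest→Publish; finish is now 29 minutes.
Change in finish: 29 − 23 = +6 minutes.

6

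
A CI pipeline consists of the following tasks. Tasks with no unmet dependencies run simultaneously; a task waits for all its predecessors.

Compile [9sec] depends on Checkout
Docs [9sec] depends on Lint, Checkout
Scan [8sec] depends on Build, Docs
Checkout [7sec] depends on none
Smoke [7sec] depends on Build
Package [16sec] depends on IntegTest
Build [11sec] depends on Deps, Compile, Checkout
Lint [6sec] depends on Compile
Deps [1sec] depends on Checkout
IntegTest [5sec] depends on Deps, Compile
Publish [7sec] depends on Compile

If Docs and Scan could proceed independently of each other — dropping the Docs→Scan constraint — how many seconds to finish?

37

With the dependency in place, Checkout→Compile→Lint→Docs→Scan = 7+9+6+9+8 = 39 sets the finish at 39 seconds.
Without Docs→Scan, Scan's earliest start moves from 31 to 27.
After: Checkout→Compile→IntegTest→Package = 7+9+5+16 = 37 → 37 seconds.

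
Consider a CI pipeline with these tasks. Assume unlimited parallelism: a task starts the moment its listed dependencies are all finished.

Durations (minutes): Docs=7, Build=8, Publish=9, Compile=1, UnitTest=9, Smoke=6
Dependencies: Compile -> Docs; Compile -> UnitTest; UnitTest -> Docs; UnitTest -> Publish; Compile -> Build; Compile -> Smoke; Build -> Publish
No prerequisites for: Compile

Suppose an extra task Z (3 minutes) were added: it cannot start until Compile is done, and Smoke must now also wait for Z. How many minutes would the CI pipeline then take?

19

Originally the CI pipeline takes 19 minutes.
With Z inserted, Smoke now waits for max(Compile, Z).
New critical path: Compile→UnitTest→Publish = 1+9+9 = 19 ⇒ 19 minutes.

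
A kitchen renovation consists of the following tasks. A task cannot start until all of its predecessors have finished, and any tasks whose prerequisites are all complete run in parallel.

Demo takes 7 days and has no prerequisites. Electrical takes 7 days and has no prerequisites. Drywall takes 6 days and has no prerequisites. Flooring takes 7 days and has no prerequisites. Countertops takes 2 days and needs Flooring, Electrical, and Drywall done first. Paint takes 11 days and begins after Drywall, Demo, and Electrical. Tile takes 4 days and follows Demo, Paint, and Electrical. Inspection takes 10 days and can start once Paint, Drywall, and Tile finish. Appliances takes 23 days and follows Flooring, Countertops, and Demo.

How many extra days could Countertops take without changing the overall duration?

The longest chain is Demo→Paint→Tile→Inspection = 7+11+4+10 = 32; overall finish 32 days.
The longest chain containing Countertops totals 32 days.
Float = 32 − 32 = 0.

0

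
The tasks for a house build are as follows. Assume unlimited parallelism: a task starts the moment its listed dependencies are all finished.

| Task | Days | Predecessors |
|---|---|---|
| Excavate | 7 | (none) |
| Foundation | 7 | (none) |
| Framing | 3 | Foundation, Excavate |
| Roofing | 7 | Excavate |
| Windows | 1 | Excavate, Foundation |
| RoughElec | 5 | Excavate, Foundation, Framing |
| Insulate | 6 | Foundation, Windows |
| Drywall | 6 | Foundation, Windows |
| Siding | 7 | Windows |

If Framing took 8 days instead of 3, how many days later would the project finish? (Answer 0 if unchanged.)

5

Critical path before the change: Excavate→Framing→RoughElec = 7+3+5 = 15 giving 15 days.
Since Framing is critical, the +5 change carries straight to that chain (now 20 days).
That remains the longest chain; total 20 days.
Change in finish: 20 − 15 = +5 days.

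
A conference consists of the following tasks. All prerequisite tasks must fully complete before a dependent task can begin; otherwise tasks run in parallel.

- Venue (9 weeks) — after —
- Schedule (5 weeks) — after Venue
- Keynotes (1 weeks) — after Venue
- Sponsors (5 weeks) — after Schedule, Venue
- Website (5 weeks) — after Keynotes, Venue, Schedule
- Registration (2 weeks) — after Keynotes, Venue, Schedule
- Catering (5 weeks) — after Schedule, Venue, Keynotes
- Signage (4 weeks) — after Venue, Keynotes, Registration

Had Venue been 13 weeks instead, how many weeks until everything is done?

24

The binding path is Venue→Schedule→Registration→Signage = 9+5+2+4 = 20; finish at 20 weeks.
Since Venue is critical, the +4 change carries straight to that chain (now 24 weeks).
That remains the longest chain; total 24 weeks.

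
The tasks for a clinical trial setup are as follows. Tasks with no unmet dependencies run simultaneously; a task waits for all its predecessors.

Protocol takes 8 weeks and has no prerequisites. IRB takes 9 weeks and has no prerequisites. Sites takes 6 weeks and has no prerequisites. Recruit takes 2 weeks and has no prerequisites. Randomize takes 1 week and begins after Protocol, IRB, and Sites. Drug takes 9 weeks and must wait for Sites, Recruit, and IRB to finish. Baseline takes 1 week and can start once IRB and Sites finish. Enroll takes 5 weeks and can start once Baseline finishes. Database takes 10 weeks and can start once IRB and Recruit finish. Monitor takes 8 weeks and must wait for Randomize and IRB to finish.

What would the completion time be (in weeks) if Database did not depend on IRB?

18

Original critical path: IRB→Database = 9+10 = 19 ⇒ 19 weeks.
Without IRB→Database, Database's earliest start moves from 9 to 2.
The longest chain is now IRB→Randomize→Monitor = 9+1+8 = 18, so the clinical trial setup takes 18 weeks.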